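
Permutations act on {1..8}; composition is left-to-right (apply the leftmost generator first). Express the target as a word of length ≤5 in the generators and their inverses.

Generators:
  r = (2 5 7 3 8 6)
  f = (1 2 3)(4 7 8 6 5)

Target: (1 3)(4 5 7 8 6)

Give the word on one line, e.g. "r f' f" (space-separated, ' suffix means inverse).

r' r' r' f'

  after r': (2 6 8 3 7 5)
  after r': (2 8 7)(3 5 6)
  after r': (2 3)(5 8)(6 7)
  after f': (1 3)(4 5 7 8 6)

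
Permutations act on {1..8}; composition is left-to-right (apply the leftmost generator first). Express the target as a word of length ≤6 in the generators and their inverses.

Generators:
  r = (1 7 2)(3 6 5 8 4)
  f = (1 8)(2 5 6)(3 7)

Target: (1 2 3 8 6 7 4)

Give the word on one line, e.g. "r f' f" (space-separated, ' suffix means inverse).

  after f: (1 8)(2 5 6)(3 7)
  after f: (2 6 5)
  after f: (1 8)(3 7)
  after r': (1 5 6 3)(2 7 4 8)
  after f': (1 2 3 8 6 7 4)

f f f r' f'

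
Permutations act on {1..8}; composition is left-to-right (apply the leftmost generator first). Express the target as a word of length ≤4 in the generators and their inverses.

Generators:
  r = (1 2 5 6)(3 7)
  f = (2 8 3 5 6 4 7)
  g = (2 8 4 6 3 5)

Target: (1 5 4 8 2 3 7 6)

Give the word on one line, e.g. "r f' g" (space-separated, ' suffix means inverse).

r g'

  after r: (1 2 5 6)(3 7)
  after g': (1 5 4 8 2 3 7 6)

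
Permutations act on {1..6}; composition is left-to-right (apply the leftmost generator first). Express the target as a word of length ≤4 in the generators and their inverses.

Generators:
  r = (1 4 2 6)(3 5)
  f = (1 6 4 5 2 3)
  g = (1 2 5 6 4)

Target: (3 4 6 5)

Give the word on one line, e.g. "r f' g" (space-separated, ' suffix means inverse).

g r f'

  after g: (1 2 5 6 4)
  after r: (1 6 2 3 5)
  after f': (3 4 6 5)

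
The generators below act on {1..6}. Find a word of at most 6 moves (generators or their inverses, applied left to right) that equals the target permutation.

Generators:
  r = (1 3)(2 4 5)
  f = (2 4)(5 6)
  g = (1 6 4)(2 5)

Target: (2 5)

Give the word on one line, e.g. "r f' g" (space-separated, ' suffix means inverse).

  after r: (1 3)(2 4 5)
  after g: (1 3 6 4 2)
  after g: (1 3 4 5 2 6)
  after g: (1 3)(2 4)
  after r: (2 5)

r g g g r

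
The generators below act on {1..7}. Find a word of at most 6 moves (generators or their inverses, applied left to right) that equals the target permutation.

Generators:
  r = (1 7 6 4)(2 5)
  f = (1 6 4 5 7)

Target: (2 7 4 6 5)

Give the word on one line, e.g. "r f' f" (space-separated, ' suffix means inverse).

  after r': (1 4 6 7)(2 5)
  after r': (1 6)(4 7)
  after r': (1 7 6 4)(2 5)
  after f: (2 7 4 6 5)

r' r' r' f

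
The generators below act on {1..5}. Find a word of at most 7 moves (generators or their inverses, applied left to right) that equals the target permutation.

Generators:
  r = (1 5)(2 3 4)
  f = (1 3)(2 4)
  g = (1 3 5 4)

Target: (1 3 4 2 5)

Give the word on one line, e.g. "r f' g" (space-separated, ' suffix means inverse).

  after r': (1 5)(2 4 3)
  after f': (1 5 3 4)
  after r: (2 3)(4 5)
  after g': (1 4 3 2)
  after r': (1 3 4 2 5)

r' f' r g' r'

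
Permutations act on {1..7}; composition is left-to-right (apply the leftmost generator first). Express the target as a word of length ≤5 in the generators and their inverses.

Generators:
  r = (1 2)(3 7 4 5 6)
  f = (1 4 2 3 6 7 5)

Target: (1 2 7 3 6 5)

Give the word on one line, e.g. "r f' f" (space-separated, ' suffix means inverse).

  after r: (1 2)(3 7 4 5 6)
  after f: (1 3 5 7 2 4)
  after r: (1 7)(2 5 4)(3 6)
  after r: (1 4)(2 6 7)
  after f: (1 2 7 3 6 5)

r f r r f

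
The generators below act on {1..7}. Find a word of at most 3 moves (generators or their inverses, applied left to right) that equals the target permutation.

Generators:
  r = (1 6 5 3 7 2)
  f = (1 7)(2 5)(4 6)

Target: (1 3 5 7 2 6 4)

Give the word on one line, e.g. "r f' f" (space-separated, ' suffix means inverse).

  after f: (1 7)(2 5)(4 6)
  after r': (1 3 5 7 2 6 4)

f r'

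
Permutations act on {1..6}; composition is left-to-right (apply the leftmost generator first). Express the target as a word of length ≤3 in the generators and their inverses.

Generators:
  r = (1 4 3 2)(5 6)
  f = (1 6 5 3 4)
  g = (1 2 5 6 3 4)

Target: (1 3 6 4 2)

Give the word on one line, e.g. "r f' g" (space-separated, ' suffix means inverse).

  after f': (1 4 3 5 6)
  after r: (1 3 6 4 2)

f' r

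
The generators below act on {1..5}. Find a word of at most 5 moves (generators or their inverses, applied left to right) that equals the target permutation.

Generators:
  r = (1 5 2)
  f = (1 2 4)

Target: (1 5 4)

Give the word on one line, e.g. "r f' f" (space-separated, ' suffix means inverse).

  after f': (1 4 2)
  after r': (1 4 5)
  after r': (1 4)(2 5)
  after f: (2 5 4)
  after r: (1 5 4)

f' r' r' f r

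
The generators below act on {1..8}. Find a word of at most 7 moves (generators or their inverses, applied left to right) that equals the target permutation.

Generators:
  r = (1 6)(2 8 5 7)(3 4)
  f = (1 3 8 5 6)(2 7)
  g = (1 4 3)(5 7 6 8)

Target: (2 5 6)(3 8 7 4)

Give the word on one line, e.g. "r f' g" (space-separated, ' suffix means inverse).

g r f g' f

  after g: (1 4 3)(5 7 6 8)
  after r: (1 3 6 5 2 8 7)
  after f: (1 8 2 5 7 3)
  after g': (1 6 7 4)(2 8)
  after f: (2 5 6)(3 8 7 4)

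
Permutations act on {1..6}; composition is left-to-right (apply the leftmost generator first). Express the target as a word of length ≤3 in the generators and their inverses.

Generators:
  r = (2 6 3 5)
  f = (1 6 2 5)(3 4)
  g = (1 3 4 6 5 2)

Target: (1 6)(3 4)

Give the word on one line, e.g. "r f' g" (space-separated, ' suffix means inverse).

  after g': (1 2 5 6 4 3)
  after f: (1 5 2)(3 6)
  after g': (1 6)(3 4)

g' f g'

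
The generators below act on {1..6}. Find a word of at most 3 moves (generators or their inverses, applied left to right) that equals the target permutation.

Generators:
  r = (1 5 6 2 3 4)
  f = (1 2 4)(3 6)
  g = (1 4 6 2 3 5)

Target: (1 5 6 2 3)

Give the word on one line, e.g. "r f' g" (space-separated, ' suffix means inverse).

  after g': (1 5 3 2 6 4)
  after f': (1 5 6 2 3)

g' f'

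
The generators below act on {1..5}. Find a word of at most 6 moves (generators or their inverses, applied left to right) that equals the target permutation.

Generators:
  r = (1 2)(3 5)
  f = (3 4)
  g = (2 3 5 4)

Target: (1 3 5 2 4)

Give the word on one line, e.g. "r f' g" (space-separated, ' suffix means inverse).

  after r': (1 2)(3 5)
  after g': (1 4 5 2)
  after r': (1 4 3 5)
  after g': (1 5)(2 4)
  after r: (1 3 5 2 4)

r' g' r' g' r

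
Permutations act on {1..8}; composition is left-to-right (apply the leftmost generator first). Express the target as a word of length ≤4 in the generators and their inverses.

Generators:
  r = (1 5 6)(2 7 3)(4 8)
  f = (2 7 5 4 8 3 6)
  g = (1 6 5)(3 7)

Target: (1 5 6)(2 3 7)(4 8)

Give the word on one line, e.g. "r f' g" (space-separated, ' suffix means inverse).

  after g': (1 5 6)(3 7)
  after g': (1 6 5)
  after r': (1 5 6)(2 3 7)(4 8)

g' g' r'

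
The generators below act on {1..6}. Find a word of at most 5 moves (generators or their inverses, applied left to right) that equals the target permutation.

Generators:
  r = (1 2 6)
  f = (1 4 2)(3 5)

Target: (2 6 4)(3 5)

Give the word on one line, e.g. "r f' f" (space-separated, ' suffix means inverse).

  after r: (1 2 6)
  after r: (1 6 2)
  after f': (1 6 4)(3 5)
  after r: (2 6 4)(3 5)

r r f' r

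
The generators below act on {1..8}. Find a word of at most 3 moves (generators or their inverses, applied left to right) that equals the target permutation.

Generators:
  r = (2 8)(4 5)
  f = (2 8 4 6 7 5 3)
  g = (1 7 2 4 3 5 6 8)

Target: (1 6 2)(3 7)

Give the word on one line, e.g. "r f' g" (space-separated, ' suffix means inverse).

r g f'

  after r: (2 8)(4 5)
  after g: (1 7 2)(3 5)(4 6 8)
  after f': (1 6 2)(3 7)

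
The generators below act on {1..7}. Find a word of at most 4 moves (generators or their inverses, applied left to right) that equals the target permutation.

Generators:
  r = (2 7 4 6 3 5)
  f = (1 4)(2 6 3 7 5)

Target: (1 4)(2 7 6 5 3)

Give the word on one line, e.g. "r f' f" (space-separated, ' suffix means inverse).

f f f

  after f: (1 4)(2 6 3 7 5)
  after f: (2 3 5 6 7)
  after f: (1 4)(2 7 6 5 3)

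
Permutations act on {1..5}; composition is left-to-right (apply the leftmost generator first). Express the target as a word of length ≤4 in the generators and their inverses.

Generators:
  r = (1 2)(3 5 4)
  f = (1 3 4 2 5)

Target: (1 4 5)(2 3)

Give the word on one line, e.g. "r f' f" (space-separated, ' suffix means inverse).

  after f': (1 5 2 4 3)
  after r: (1 4 5)(2 3)

f' r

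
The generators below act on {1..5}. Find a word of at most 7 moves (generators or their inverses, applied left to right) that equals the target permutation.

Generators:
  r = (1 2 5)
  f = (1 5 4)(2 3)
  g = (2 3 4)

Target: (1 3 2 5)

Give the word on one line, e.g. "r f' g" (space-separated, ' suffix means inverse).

  after r: (1 2 5)
  after g: (1 3 4 2 5)
  after r': (1 3 4)
  after g': (1 2 4)
  after f': (1 3 2 5)

r g r' g' f'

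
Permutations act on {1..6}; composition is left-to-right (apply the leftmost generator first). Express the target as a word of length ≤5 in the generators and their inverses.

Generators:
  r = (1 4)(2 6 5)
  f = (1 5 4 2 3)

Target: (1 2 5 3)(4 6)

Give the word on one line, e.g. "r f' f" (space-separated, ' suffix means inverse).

f' r r f'

  after f': (1 3 2 4 5)
  after r: (1 3 6 5 4 2)
  after r: (1 3 5)(2 4 6)
  after f': (1 2 5 3)(4 6)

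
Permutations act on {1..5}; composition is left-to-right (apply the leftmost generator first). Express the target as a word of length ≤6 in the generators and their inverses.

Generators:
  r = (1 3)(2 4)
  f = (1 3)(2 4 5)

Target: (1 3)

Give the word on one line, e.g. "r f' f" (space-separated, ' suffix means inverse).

  after r: (1 3)(2 4)
  after f: (2 5)
  after r': (1 3)(2 5 4)
  after f': (2 4 5)
  after f': (1 3)

r f r' f' f'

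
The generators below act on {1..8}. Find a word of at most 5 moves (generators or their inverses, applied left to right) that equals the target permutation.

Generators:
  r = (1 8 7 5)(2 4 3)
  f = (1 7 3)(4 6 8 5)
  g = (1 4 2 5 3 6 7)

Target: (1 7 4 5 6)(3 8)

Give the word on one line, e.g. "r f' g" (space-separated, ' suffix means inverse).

  after g: (1 4 2 5 3 6 7)
  after f': (1 5 7 3 4 2 8 6)
  after f': (1 8 4 2 6 3 5)
  after f': (1 6 7)(2 4)(3 8 5)
  after g: (1 7 4 5 6)(3 8)

g f' f' f' g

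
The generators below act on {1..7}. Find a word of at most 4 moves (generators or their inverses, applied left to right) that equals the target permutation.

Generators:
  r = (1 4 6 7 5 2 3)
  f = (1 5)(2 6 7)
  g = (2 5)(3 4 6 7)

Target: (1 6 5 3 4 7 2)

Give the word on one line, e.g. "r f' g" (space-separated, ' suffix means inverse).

r r

  after r: (1 4 6 7 5 2 3)
  after r: (1 6 5 3 4 7 2)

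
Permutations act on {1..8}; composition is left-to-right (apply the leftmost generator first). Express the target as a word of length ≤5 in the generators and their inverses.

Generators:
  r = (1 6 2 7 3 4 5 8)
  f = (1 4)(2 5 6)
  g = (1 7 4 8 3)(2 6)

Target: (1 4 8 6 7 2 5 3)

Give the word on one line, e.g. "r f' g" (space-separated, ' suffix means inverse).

  after r': (1 8 5 4 3 7 2 6)
  after f': (1 8 2 5)(3 7 6 4)
  after g': (1 4 8 6 7 2 5 3)

r' f' g'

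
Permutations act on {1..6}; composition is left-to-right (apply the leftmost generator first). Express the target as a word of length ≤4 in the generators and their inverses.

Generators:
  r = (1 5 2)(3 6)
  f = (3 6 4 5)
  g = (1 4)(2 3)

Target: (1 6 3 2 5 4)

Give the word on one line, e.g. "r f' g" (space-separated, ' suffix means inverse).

  after g: (1 4)(2 3)
  after f': (1 6 3 2 5 4)

g f'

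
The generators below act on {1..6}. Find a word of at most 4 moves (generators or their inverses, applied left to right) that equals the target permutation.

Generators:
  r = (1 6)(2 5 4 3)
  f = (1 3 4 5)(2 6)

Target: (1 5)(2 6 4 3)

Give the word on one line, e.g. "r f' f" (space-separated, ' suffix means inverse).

f r r

  after f: (1 3 4 5)(2 6)
  after r: (1 2)(5 6)
  after r: (1 5)(2 6 4 3)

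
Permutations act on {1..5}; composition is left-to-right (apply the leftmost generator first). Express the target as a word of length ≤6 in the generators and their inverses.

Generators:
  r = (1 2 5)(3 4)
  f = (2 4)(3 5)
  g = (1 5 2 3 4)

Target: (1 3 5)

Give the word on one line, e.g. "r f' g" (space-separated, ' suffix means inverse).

f r f' r'

  after f: (2 4)(3 5)
  after r: (1 2 3)(4 5)
  after f': (1 4 3)(2 5)
  after r': (1 3 5)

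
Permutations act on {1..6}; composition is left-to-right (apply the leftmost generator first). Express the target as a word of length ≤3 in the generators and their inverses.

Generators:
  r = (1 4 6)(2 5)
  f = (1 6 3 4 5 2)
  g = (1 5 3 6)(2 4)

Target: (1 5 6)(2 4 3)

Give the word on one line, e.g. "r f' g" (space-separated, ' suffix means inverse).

  after r': (1 6 4)(2 5)
  after f: (1 3 4 6 5)
  after g': (1 5 6)(2 4 3)

r' f g'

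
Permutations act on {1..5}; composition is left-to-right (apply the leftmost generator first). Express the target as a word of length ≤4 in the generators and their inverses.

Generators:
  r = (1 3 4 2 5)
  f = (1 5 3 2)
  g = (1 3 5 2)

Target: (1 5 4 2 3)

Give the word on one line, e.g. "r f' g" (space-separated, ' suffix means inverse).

g r' f

  after g: (1 3 5 2)
  after r': (2 5 4 3)
  after f: (1 5 4 2 3)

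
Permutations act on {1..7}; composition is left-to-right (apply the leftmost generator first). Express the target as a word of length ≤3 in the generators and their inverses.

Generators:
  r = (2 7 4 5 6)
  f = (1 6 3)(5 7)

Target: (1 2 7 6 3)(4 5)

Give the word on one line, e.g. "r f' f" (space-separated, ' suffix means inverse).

  after f: (1 6 3)(5 7)
  after r: (1 2 7 6 3)(4 5)

f r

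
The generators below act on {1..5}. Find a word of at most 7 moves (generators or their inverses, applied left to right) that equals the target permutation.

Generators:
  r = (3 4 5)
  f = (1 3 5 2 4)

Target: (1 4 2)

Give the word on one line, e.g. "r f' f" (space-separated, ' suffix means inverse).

  after r: (3 4 5)
  after f': (1 4 3 2 5)
  after r': (1 3 2 4 5)
  after f: (1 5 3 4 2)
  after r': (1 4 2)

r f' r' f r'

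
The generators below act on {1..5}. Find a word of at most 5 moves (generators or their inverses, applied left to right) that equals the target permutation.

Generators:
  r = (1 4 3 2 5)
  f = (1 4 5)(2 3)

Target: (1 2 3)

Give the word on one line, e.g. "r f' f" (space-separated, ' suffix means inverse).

  after f: (1 4 5)(2 3)
  after r: (1 3 5 4)
  after r: (1 2 5 3)
  after f': (1 3 5 2 4)
  after r: (1 2 3)

f r r f' r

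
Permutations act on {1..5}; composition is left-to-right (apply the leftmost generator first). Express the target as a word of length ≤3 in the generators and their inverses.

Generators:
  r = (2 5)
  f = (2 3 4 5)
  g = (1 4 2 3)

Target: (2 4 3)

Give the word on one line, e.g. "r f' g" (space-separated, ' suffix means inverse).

r' f'

  after r': (2 5)
  after f': (2 4 3)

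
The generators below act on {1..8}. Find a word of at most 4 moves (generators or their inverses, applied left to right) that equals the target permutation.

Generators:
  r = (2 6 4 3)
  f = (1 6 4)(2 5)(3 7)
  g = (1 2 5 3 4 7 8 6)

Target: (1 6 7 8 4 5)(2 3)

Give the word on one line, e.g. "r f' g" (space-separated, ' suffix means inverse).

  after g': (1 6 8 7 4 3 5 2)
  after f: (1 4 7)(2 6 8 3)
  after f: (2 4 3 5)(6 8 7)
  after g': (1 6 7 8 4 5)(2 3)

g' f f g'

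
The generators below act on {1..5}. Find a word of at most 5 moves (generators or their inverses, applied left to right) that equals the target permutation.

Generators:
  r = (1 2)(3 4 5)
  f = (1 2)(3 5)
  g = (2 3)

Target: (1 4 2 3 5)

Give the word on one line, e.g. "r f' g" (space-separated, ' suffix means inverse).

r g' r g'

  after r: (1 2)(3 4 5)
  after g': (1 3 4 5 2)
  after r: (1 4 3 5)
  after g': (1 4 2 3 5)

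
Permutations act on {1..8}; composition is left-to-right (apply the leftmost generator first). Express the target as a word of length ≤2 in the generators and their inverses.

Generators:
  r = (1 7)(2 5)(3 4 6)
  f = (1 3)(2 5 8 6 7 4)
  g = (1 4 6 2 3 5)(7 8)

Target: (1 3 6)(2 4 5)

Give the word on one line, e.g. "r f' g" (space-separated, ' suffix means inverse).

  after g': (1 5 3 2 6 4)(7 8)
  after g': (1 3 6)(2 4 5)

g' g'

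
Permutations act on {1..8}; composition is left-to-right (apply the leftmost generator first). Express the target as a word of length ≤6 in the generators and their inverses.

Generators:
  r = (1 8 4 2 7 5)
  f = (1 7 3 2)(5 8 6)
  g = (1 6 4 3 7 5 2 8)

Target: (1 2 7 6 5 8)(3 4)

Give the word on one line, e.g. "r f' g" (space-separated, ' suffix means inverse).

r f' r' r'

  after r: (1 8 4 2 7 5)
  after f': (1 5 2)(3 7 6 8 4)
  after r': (1 7 6)(2 5 4 3)
  after r': (1 2 7 6 5 8)(3 4)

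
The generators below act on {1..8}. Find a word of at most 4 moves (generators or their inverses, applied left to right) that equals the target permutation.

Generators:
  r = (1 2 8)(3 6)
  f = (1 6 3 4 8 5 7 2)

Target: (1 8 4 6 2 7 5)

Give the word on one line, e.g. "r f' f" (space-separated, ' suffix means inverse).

  after f': (1 2 7 5 8 4 3 6)
  after r: (1 8 4 6 2 7 5)

f' r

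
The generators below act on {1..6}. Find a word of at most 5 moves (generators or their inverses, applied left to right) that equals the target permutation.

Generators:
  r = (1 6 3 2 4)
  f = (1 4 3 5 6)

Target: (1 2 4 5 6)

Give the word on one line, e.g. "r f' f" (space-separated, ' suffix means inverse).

f r' f'

  after f: (1 4 3 5 6)
  after r': (1 2 3 5)(4 6)
  after f': (1 2 4 5 6)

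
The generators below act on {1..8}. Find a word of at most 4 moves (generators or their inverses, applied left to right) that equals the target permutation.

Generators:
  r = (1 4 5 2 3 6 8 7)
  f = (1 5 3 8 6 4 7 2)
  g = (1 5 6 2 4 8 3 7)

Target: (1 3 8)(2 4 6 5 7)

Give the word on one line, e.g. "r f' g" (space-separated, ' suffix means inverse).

  after f': (1 2 7 4 6 8 3 5)
  after r: (1 3 2)(4 8 6 7 5)
  after g': (1 8 5 2 7)(3 6)
  after f': (1 3 8)(2 4 6 5 7)

f' r g' f'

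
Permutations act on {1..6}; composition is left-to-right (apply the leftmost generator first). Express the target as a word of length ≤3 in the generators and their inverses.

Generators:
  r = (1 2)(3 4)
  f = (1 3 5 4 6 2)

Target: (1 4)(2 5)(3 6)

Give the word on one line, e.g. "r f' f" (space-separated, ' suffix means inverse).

f f f

  after f: (1 3 5 4 6 2)
  after f: (1 5 6)(2 3 4)
  after f: (1 4)(2 5)(3 6)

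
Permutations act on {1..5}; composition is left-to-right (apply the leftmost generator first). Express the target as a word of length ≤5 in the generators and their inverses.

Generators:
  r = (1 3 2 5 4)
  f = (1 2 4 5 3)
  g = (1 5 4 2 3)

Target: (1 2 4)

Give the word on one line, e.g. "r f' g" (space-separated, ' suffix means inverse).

g r' f' f' r

  after g: (1 5 4 2 3)
  after r': (1 2)(3 4)
  after f': (2 3)(4 5)
  after f': (1 3)(2 5)
  after r: (1 2 4)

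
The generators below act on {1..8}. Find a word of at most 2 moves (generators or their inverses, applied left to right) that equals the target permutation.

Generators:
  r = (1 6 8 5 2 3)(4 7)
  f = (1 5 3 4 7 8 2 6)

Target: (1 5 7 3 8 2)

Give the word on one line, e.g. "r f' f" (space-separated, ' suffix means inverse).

r' f'

  after r': (1 3 2 5 8 6)(4 7)
  after f': (1 5 7 3 8 2)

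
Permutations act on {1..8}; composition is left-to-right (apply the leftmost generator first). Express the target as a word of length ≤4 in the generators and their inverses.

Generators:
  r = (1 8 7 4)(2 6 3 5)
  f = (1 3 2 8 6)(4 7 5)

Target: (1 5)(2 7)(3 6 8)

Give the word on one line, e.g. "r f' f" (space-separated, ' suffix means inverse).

f r

  after f: (1 3 2 8 6)(4 7 5)
  after r: (1 5)(2 7)(3 6 8)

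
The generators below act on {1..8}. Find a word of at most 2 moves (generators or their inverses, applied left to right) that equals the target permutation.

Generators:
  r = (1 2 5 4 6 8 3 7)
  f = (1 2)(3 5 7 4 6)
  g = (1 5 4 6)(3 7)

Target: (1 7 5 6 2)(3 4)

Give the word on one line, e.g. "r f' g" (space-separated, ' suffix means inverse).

g f

  after g: (1 5 4 6)(3 7)
  after f: (1 7 5 6 2)(3 4)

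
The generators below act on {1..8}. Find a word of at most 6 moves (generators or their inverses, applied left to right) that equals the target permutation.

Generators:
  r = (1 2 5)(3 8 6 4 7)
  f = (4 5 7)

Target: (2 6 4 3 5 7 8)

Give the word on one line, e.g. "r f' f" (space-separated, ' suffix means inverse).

r' r' f' r' f

  after r': (1 5 2)(3 7 4 6 8)
  after r': (1 2 5)(3 4 8 7 6)
  after f': (1 2 4 8 5)(3 7 6)
  after r': (2 6 7 8)(3 4)
  after f: (2 6 4 3 5 7 8)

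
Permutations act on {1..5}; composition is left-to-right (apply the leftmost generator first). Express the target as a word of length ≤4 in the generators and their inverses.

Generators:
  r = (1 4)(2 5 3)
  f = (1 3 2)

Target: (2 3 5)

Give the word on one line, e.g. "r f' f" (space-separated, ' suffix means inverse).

  after r: (1 4)(2 5 3)
  after r: (2 3 5)

r r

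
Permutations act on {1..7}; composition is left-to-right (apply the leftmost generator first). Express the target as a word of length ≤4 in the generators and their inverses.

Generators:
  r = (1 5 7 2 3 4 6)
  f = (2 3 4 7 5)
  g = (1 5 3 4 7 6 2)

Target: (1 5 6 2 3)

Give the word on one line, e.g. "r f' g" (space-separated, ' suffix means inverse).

f' g

  after f': (2 5 7 4 3)
  after g: (1 5 6 2 3)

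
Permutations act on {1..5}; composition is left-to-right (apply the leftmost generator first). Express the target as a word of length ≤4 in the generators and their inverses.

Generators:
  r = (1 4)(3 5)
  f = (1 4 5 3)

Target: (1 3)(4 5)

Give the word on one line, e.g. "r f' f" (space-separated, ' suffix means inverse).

f' f' r

  after f': (1 3 5 4)
  after f': (1 5)(3 4)
  after r: (1 3)(4 5)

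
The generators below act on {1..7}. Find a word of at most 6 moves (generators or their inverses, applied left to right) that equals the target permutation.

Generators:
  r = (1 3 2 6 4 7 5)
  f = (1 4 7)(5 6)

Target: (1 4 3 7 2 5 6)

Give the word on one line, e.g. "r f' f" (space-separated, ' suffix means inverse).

r' f' r r f'

  after r': (1 5 7 4 6 2 3)
  after f': (1 6 2 3 7)(4 5)
  after r: (1 4)(3 5 7)
  after r: (1 7 2 6 4 3)
  after f': (1 4 3 7 2 5 6)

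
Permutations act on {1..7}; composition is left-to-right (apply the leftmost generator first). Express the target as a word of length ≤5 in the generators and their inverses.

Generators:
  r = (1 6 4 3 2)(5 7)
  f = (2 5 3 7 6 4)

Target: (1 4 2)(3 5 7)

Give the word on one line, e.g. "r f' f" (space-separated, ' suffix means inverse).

r' f' f' r

  after r': (1 2 3 4 6)(5 7)
  after f': (1 4 7 2 5 3 6)
  after f': (1 6)(3 7 4)
  after r: (1 4 2)(3 5 7)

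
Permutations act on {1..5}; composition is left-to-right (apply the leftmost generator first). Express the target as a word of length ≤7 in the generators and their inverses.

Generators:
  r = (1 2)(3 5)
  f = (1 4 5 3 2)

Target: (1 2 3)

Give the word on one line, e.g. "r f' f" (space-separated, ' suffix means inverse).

r' f' f' r f

  after r': (1 2)(3 5)
  after f': (1 3 4)
  after f': (1 5 4 2 3)
  after r: (1 3 2 5 4)
  after f: (1 2 3)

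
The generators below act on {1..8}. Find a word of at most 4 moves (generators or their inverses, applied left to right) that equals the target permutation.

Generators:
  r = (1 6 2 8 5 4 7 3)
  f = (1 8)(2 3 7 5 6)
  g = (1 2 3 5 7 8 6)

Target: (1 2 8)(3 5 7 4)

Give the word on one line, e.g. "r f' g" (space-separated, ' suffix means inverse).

r' g'

  after r': (1 3 7 4 5 8 2 6)
  after g': (1 2 8)(3 5 7 4)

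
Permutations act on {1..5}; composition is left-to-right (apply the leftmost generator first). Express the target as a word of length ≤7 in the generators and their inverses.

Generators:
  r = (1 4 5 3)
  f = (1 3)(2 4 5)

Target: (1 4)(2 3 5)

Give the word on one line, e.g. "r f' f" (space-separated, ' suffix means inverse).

f f r f r'

  after f: (1 3)(2 4 5)
  after f: (2 5 4)
  after r: (1 4 2 3)
  after f: (1 5 2)
  after r': (1 4)(2 3 5)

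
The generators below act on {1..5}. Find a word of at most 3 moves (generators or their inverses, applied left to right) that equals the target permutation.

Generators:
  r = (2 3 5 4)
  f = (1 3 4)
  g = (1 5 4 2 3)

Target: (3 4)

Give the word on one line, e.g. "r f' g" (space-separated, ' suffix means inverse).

  after r: (2 3 5 4)
  after g': (1 3)
  after f': (3 4)

r g' f'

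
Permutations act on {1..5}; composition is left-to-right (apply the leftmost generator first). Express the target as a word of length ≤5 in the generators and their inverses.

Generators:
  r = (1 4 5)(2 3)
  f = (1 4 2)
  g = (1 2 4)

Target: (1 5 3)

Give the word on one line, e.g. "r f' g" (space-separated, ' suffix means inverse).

r f' r'

  after r: (1 4 5)(2 3)
  after f': (2 3 4 5)
  after r': (1 5 3)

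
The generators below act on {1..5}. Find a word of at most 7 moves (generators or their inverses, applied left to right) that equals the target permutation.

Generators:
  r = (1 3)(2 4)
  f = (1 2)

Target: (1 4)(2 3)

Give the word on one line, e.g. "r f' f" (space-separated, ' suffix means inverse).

r' f r f' r

  after r': (1 3)(2 4)
  after f: (1 3 2 4)
  after r: (3 4)
  after f': (1 2)(3 4)
  after r: (1 4)(2 3)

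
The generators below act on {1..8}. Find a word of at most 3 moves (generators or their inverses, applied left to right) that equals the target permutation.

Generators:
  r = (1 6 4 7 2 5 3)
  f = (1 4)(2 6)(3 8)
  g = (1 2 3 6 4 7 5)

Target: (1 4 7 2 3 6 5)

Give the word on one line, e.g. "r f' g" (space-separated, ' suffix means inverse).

r' g r

  after r': (1 3 5 2 7 4 6)
  after g: (1 6 2 5 3)
  after r: (1 4 7 2 3 6 5)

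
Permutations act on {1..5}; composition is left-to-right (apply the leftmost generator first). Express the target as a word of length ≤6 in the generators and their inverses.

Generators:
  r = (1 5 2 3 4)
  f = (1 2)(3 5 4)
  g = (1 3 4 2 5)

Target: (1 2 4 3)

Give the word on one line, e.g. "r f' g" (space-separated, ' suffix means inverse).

g g r' f r

  after g: (1 3 4 2 5)
  after g: (1 4 5 3 2)
  after r': (1 3 5 2 4)
  after f: (1 5)(2 3 4)
  after r: (1 2 4 3)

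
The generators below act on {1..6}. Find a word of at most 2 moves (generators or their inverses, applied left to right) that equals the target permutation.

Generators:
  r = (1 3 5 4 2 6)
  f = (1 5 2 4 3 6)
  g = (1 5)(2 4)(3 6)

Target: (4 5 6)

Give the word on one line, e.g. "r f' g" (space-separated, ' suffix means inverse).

g f'

  after g: (1 5)(2 4)(3 6)
  after f': (4 5 6)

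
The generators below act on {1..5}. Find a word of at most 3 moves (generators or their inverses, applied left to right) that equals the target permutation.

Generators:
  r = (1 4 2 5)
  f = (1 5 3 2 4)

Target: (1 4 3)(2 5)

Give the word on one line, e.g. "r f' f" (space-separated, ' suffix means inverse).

  after f: (1 5 3 2 4)
  after r': (1 2)(3 4 5)
  after f: (1 4 3)(2 5)

f r' f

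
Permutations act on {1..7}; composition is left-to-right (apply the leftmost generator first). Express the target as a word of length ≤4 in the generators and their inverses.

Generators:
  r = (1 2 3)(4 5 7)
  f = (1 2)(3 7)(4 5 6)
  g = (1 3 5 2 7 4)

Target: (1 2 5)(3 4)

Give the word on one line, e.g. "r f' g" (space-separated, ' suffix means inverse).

g r r

  after g: (1 3 5 2 7 4)
  after r: (2 4)(3 7 5)
  after r: (1 2 5)(3 4)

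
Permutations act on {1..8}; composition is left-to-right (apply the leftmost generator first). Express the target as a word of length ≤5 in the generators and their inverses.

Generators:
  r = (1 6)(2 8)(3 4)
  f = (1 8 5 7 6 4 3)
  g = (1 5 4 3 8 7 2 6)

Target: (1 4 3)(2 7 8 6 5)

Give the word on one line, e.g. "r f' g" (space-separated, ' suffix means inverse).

  after f: (1 8 5 7 6 4 3)
  after g': (1 3 6 5 8)(2 7)
  after r: (1 4 3)(2 7 8 6 5)

f g' r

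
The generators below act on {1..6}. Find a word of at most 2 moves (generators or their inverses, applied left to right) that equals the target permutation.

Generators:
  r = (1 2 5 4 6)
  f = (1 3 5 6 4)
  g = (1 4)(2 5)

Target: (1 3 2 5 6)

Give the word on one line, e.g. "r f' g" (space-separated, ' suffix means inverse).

f g

  after f: (1 3 5 6 4)
  after g: (1 3 2 5 6)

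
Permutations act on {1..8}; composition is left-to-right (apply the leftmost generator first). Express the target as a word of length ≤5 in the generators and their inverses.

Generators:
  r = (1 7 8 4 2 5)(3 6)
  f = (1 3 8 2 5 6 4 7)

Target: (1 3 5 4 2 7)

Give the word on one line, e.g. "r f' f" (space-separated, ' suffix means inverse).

  after f: (1 3 8 2 5 6 4 7)
  after f: (1 8 5 4)(2 6 7 3)
  after r: (1 4 7 6 8)(2 3 5)
  after f': (1 6 3 2)(5 8 7)
  after r: (1 3 5 4 2 7)

f f r f' r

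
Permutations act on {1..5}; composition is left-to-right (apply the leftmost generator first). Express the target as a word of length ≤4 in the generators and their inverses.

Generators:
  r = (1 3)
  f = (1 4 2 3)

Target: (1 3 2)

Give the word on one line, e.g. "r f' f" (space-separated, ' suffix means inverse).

  after f': (1 3 2 4)
  after f': (1 2)(3 4)
  after r': (1 2 3 4)
  after f: (1 3 2)

f' f' r' f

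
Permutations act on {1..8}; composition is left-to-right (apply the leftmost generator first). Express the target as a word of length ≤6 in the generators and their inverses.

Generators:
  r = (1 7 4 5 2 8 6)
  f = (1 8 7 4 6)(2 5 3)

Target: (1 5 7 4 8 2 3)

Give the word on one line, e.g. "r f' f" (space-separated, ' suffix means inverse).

  after f': (1 6 4 7 8)(2 3 5)
  after r: (2 3)(5 8 7 6)
  after r: (1 7)(2 3 8 4 5 6)
  after r: (1 4 2 3 6 8 5)
  after r: (1 5 7 4 8 2 3)

f' r r r r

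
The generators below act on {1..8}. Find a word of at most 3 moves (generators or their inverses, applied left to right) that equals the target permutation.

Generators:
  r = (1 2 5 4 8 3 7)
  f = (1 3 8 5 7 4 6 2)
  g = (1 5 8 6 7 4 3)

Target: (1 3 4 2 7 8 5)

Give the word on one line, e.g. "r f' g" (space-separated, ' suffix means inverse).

  after r': (1 7 3 8 4 5 2)
  after r': (1 3 4 2 7 8 5)

r' r'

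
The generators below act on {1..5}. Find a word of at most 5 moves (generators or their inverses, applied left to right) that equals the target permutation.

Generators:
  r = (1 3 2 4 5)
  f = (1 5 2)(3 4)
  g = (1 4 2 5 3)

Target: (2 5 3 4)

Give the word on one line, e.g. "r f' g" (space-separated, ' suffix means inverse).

f g f r f'

  after f: (1 5 2)(3 4)
  after g: (1 3 2 4)
  after f: (1 4 5 2 3)
  after r: (1 5 4)
  after f': (2 5 3 4)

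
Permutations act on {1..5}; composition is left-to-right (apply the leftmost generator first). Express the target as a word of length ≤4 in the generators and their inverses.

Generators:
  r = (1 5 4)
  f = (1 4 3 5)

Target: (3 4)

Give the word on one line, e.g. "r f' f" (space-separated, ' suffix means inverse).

r' f'

  after r': (1 4 5)
  after f': (3 4)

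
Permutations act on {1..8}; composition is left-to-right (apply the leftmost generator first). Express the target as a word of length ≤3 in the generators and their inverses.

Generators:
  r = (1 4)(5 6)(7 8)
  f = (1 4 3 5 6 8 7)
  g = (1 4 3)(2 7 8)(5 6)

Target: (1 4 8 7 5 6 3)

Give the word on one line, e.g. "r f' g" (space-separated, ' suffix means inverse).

r' f' r

  after r': (1 4)(5 6)(7 8)
  after f': (3 4 7 6)
  after r: (1 4 8 7 5 6 3)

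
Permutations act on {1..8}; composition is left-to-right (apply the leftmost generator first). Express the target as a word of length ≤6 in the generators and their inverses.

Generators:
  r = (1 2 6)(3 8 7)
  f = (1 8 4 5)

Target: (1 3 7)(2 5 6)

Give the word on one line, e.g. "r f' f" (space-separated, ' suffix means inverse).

f r r f'

  after f: (1 8 4 5)
  after r: (1 7 3 8 4 5 2 6)
  after r: (1 3 7 8 4 5 6 2)
  after f': (1 3 7)(2 5 6)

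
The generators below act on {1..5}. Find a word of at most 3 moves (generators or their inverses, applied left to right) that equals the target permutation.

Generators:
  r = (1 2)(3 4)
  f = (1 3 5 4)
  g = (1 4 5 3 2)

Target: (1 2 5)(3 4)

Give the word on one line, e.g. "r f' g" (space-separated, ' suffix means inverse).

  after g': (1 2 3 5 4)
  after f: (1 2 5)(3 4)

g' f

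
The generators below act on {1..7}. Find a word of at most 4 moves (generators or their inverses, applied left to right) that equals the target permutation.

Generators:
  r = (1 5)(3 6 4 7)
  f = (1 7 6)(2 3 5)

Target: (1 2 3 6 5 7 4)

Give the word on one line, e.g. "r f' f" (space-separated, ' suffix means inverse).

  after r: (1 5)(3 6 4 7)
  after r: (3 4)(6 7)
  after r: (1 5)(3 7 4 6)
  after f: (1 2 3 6 5 7 4)

r r r f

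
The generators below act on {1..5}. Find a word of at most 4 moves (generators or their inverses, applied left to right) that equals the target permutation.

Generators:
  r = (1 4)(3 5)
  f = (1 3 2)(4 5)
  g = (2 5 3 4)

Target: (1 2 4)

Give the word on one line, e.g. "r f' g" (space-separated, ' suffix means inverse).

  after r: (1 4)(3 5)
  after f': (1 5)(2 3 4)
  after r': (1 3)(2 5 4)
  after f: (1 2 4)

r f' r' f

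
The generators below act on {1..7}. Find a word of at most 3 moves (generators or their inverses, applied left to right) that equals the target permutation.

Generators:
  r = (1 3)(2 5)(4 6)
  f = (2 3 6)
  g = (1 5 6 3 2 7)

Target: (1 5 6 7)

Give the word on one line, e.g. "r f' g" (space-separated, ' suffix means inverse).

  after f: (2 3 6)
  after g: (1 5 6 7)

f g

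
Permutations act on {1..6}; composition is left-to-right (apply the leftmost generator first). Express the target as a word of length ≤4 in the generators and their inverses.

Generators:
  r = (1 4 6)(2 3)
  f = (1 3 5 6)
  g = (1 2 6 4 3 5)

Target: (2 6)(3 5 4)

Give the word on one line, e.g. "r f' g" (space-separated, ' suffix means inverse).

  after r': (1 6 4)(2 3)
  after g': (1 2 4 5 3)
  after g': (2 6)(3 5 4)

r' g' g'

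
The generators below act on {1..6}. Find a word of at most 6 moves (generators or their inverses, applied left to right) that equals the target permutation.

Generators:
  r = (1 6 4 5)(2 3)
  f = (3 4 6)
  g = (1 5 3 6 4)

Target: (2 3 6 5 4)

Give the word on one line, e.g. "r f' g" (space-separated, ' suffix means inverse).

f' r g' f g

  after f': (3 6 4)
  after r: (1 6 5)(2 3 4)
  after g': (1 3 6)(2 5 4)
  after f: (1 4 2 5 6)
  after g: (2 3 6 5 4)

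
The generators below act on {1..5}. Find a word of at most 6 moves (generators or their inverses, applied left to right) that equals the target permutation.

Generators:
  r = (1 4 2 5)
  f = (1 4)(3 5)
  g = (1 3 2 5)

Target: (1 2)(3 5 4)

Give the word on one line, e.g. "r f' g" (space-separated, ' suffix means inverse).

f g f' r' g'

  after f: (1 4)(3 5)
  after g: (1 4 3)(2 5)
  after f': (2 3 4 5)
  after r': (1 5 4 2 3)
  after g': (1 2)(3 5 4)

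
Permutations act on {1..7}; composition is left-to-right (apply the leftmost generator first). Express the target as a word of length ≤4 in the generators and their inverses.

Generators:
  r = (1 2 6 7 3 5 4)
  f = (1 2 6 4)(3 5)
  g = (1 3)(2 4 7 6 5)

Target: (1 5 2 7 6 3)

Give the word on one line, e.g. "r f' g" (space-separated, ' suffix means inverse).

  after f: (1 2 6 4)(3 5)
  after f: (1 6)(2 4)
  after g: (1 5 2 7 6 3)

f f g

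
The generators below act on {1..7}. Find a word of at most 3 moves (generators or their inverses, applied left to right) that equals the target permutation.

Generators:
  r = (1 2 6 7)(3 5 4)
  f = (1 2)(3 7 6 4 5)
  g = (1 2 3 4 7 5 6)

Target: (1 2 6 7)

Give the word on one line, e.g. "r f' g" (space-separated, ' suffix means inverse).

  after r': (1 7 6 2)(3 4 5)
  after r': (1 6)(2 7)(3 5 4)
  after r': (1 2 6 7)

r' r' r'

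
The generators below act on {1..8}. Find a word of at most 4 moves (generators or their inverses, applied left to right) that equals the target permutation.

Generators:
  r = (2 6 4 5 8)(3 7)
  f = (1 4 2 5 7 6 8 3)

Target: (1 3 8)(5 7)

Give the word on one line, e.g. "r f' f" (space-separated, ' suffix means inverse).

r' r' f'

  after r': (2 8 5 4 6)(3 7)
  after r': (2 5 6 8 4)
  after f': (1 3 8)(5 7)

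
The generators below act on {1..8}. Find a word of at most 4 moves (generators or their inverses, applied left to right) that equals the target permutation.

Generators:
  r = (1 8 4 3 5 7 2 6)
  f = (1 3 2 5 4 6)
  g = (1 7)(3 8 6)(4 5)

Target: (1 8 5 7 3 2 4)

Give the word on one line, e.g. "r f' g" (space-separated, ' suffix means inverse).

r f'

  after r: (1 8 4 3 5 7 2 6)
  after f': (1 8 5 7 3 2 4)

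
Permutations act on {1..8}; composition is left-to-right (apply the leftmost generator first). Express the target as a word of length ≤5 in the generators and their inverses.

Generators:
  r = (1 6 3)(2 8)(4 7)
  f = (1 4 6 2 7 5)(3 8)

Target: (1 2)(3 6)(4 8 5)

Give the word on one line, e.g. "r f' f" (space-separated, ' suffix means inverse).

f r f'

  after f: (1 4 6 2 7 5)(3 8)
  after r: (1 7 5 6 8)(2 4 3)
  after f': (1 2)(3 6)(4 8 5)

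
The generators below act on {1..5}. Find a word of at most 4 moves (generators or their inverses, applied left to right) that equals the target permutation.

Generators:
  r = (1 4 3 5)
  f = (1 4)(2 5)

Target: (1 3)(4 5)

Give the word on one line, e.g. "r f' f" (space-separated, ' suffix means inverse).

  after r: (1 4 3 5)
  after r: (1 3)(4 5)

r r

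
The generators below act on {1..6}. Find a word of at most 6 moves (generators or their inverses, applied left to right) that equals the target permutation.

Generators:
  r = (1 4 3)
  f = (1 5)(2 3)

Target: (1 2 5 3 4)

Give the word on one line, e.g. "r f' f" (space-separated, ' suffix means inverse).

  after r: (1 4 3)
  after f': (1 4 2 3 5)
  after r: (1 3 5 4 2)
  after f: (1 2 5 4 3)
  after r: (1 2 5 3 4)

r f' r f r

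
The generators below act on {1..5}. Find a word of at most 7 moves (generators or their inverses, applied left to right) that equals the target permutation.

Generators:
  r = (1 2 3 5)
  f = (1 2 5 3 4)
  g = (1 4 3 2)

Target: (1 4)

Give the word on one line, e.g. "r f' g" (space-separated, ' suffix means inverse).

  after g': (1 2 3 4)
  after g': (1 3)(2 4)
  after r: (1 5)(2 4 3)
  after f: (1 3 5 2)
  after f: (1 4)

g' g' r f f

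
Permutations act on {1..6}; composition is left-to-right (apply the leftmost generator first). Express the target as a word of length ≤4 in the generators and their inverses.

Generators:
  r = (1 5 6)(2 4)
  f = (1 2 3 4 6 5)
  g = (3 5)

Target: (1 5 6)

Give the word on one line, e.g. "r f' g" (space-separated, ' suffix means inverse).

  after r': (1 6 5)(2 4)
  after r': (1 5 6)

r' r'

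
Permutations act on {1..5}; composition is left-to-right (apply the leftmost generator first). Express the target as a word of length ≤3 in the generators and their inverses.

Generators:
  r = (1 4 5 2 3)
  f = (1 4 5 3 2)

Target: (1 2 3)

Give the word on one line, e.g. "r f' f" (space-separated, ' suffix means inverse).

  after r': (1 3 2 5 4)
  after f: (1 2 3)

r' f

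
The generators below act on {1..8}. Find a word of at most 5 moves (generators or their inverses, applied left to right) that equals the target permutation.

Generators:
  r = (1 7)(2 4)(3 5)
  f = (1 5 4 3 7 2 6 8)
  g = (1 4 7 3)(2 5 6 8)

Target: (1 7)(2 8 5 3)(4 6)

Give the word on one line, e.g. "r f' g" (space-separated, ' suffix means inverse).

f r g r

  after f: (1 5 4 3 7 2 6 8)
  after r: (1 3)(2 6 8 7 4 5)
  after g: (2 8 3 4 6)
  after r: (1 7)(2 8 5 3)(4 6)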